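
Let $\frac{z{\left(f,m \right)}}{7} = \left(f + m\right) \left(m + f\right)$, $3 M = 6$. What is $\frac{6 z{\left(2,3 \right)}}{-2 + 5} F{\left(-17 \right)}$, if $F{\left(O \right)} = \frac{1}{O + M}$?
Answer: $- \frac{70}{3} \approx -23.333$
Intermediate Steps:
$M = 2$ ($M = \frac{1}{3} \cdot 6 = 2$)
$z{\left(f,m \right)} = 7 \left(f + m\right)^{2}$ ($z{\left(f,m \right)} = 7 \left(f + m\right) \left(m + f\right) = 7 \left(f + m\right) \left(f + m\right) = 7 \left(f + m\right)^{2}$)
$F{\left(O \right)} = \frac{1}{2 + O}$ ($F{\left(O \right)} = \frac{1}{O + 2} = \frac{1}{2 + O}$)
$\frac{6 z{\left(2,3 \right)}}{-2 + 5} F{\left(-17 \right)} = \frac{6 \cdot 7 \left(2 + 3\right)^{2} \frac{1}{-2 + 5}}{2 - 17} = \frac{6 \cdot 7 \cdot 5^{2} \cdot \frac{1}{3}}{-15} = 6 \cdot 7 \cdot 25 \cdot \frac{1}{3} \left(- \frac{1}{15}\right) = 6 \cdot 175 \cdot \frac{1}{3} \left(- \frac{1}{15}\right) = 1050 \cdot \frac{1}{3} \left(- \frac{1}{15}\right) = 350 \left(- \frac{1}{15}\right) = - \frac{70}{3}$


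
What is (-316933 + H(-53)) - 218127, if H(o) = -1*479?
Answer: -535539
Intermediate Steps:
H(o) = -479
(-316933 + H(-53)) - 218127 = (-316933 - 479) - 218127 = -317412 - 218127 = -535539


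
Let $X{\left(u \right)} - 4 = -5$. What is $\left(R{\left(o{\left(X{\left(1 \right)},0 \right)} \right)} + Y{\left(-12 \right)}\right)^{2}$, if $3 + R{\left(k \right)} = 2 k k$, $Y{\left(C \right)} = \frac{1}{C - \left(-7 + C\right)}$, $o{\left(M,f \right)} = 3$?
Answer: $\frac{11236}{49} \approx 229.31$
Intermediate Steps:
$X{\left(u \right)} = -1$ ($X{\left(u \right)} = 4 - 5 = -1$)
$Y{\left(C \right)} = \frac{1}{7}$
$R{\left(k \right)} = -3 + 2 k^{2}$ ($R{\left(k \right)} = -3 + 2 k k = -3 + 2 k^{2}$)
$\left(R{\left(o{\left(X{\left(1 \right)},0 \right)} \right)} + Y{\left(-12 \right)}\right)^{2} = \left(\left(-3 + 2 \cdot 3^{2}\right) + \frac{1}{7}\right)^{2} = \left(\left(-3 + 2 \cdot 9\right) + \frac{1}{7}\right)^{2} = \left(\left(-3 + 18\right) + \frac{1}{7}\right)^{2} = \left(15 + \frac{1}{7}\right)^{2} = \left(\frac{106}{7}\right)^{2} = \frac{11236}{49}$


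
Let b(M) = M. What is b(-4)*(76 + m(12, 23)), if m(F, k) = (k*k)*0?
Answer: -304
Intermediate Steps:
m(F, k) = 0 (m(F, k) = k²*0 = 0)
b(-4)*(76 + m(12, 23)) = -4*(76 + 0) = -4*76 = -304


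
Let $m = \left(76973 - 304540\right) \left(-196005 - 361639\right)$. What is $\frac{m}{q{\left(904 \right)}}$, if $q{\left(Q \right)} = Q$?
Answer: $\frac{31725343037}{226} \approx 1.4038 \cdot 10^{8}$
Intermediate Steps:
$m = 126901372148$ ($m = \left(-227567\right) \left(-557644\right) = 126901372148$)
$\frac{m}{q{\left(904 \right)}} = \frac{126901372148}{904} = 126901372148 \cdot \frac{1}{904} = \frac{31725343037}{226}$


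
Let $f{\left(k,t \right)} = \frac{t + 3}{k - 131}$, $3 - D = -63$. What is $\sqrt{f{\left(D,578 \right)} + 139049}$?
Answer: $\frac{2 \sqrt{146861065}}{65} \approx 372.88$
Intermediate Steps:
$D = 66$ ($D = 3 - -63 = 3 + 63 = 66$)
$f{\left(k,t \right)} = \frac{3 + t}{-131 + k}$
$\sqrt{f{\left(D,578 \right)} + 139049} = \sqrt{\frac{3 + 578}{-131 + 66} + 139049} = \sqrt{\frac{1}{-65} \cdot 581 + 139049} = \sqrt{\left(- \frac{1}{65}\right) 581 + 139049} = \sqrt{- \frac{581}{65} + 139049} = \sqrt{\frac{9037604}{65}} = \frac{2 \sqrt{146861065}}{65}$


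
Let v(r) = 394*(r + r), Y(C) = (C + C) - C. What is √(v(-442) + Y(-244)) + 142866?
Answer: 142866 + 2*I*√87135 ≈ 1.4287e+5 + 590.37*I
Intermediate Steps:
Y(C) = C (Y(C) = 2*C - C = C)
v(r) = 788*r (v(r) = 394*(2*r) = 788*r)
√(v(-442) + Y(-244)) + 142866 = √(788*(-442) - 244) + 142866 = √(-348296 - 244) + 142866 = √(-348540) + 142866 = 2*I*√87135 + 142866 = 142866 + 2*I*√87135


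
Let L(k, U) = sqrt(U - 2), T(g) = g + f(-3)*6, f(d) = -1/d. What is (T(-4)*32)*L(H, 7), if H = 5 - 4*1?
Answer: -64*sqrt(5) ≈ -143.11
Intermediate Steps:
H = 1 (H = 5 - 4 = 1)
T(g) = 2 + g (T(g) = g - 1/(-3)*6 = g - 1*(-1/3)*6 = g + (1/3)*6 = g + 2 = 2 + g)
L(k, U) = sqrt(-2 + U)
(T(-4)*32)*L(H, 7) = ((2 - 4)*32)*sqrt(-2 + 7) = (-2*32)*sqrt(5) = -64*sqrt(5)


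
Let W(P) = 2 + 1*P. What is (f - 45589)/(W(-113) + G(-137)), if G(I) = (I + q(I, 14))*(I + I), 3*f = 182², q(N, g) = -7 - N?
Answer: -103643/5421 ≈ -19.119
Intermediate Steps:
W(P) = 2 + P
f = 33124/3 (f = (⅓)*182² = (⅓)*33124 = 33124/3 ≈ 11041.)
G(I) = -14*I (G(I) = (I + (-7 - I))*(I + I) = -14*I)
(f - 45589)/(W(-113) + G(-137)) = (33124/3 - 45589)/((2 - 113) - 14*(-137)) = -103643/(3*(-111 + 1918)) = -103643/3/1807 = -103643/3*1/1807 = -103643/5421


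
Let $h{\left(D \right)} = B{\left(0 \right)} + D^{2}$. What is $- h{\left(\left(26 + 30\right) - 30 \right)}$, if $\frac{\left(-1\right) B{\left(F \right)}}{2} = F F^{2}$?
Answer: $-676$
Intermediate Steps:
$B{\left(F \right)} = - 2 F^{3}$ ($B{\left(F \right)} = - 2 F F^{2} = - 2 F^{3}$)
$h{\left(D \right)} = D^{2}$ ($h{\left(D \right)} = - 2 \cdot 0^{3} + D^{2} = \left(-2\right) 0 + D^{2} = 0 + D^{2} = D^{2}$)
$- h{\left(\left(26 + 30\right) - 30 \right)} = - \left(\left(26 + 30\right) - 30\right)^{2} = - \left(56 - 30\right)^{2} = - 26^{2} = \left(-1\right) 676 = -676$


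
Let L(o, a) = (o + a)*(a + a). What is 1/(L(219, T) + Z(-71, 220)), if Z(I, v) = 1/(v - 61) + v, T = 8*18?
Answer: 159/16657477 ≈ 9.5453e-6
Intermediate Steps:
T = 144
L(o, a) = 2*a*(a + o) (L(o, a) = (a + o)*(2*a) = 2*a*(a + o))
Z(I, v) = v + 1/(-61 + v) (Z(I, v) = 1/(-61 + v) + v = v + 1/(-61 + v))
1/(L(219, T) + Z(-71, 220)) = 1/(2*144*(144 + 219) + (1 + 220² - 61*220)/(-61 + 220)) = 1/(2*144*363 + (1 + 48400 - 13420)/159) = 1/(104544 + (1/159)*34981) = 1/(104544 + 34981/159) = 1/(16657477/159) = 159/16657477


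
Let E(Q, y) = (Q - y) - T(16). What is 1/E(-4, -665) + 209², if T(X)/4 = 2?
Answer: 28523694/653 ≈ 43681.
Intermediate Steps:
T(X) = 8 (T(X) = 4*2 = 8)
E(Q, y) = -8 + Q - y (E(Q, y) = (Q - y) - 1*8 = (Q - y) - 8 = -8 + Q - y)
1/E(-4, -665) + 209² = 1/(-8 - 4 - 1*(-665)) + 209² = 1/(-8 - 4 + 665) + 43681 = 1/653 + 43681 = 28523694/653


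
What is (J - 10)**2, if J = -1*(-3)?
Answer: 49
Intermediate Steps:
J = 3
(J - 10)**2 = (3 - 10)**2 = (-7)**2 = 49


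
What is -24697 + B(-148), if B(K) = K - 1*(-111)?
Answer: -24734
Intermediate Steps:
B(K) = 111 + K (B(K) = K + 111 = 111 + K)
-24697 + B(-148) = -24697 + (111 - 148) = -24697 - 37 = -24734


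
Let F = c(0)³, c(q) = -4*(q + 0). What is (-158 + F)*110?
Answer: -17380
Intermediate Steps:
c(q) = -4*q
F = 0 (F = (-4*0)³ = 0³ = 0)
(-158 + F)*110 = (-158 + 0)*110 = -158*110 = -17380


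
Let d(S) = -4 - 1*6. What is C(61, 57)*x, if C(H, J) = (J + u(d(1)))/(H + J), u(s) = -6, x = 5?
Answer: 255/118 ≈ 2.1610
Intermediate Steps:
d(S) = -10 (d(S) = -4 - 6 = -10)
C(H, J) = (-6 + J)/(H + J) (C(H, J) = (J - 6)/(H + J) = (-6 + J)/(H + J))
C(61, 57)*x = ((-6 + 57)/(61 + 57))*5 = (51/118)*5 = 255/118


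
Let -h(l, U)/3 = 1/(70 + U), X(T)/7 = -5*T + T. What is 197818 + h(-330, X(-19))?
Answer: 119086433/602 ≈ 1.9782e+5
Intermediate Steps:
X(T) = -28*T (X(T) = 7*(-5*T + T) = 7*(-4*T) = -28*T)
h(l, U) = -3/(70 + U)
197818 + h(-330, X(-19)) = 197818 - 3/(70 - 28*(-19)) = 197818 - 3/(70 + 532) = 197818 - 3/602 = 119086433/602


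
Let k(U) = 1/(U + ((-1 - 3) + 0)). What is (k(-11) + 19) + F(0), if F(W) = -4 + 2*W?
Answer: 224/15 ≈ 14.933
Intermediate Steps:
k(U) = 1/(-4 + U) (k(U) = 1/(U + (-4 + 0)) = 1/(U - 4) = 1/(-4 + U))
(k(-11) + 19) + F(0) = (1/(-4 - 11) + 19) + (-4 + 2*0) = (1/(-15) + 19) + (-4 + 0) = (-1/15 + 19) - 4 = 284/15 - 4 = 224/15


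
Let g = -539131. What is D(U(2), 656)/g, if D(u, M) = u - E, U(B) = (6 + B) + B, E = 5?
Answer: -5/539131 ≈ -9.2742e-6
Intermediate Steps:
U(B) = 6 + 2*B
D(u, M) = -5 + u (D(u, M) = u - 1*5 = u - 5 = -5 + u)
D(U(2), 656)/g = (-5 + (6 + 2*2))/(-539131) = (-5 + (6 + 4))*(-1/539131) = (-5 + 10)*(-1/539131) = 5*(-1/539131) = -5/539131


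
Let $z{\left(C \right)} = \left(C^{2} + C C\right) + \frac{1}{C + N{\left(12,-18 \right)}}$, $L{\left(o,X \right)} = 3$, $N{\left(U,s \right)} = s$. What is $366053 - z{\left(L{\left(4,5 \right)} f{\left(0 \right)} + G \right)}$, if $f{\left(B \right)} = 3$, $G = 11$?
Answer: $\frac{730505}{2} \approx 3.6525 \cdot 10^{5}$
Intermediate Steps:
$z{\left(C \right)} = \frac{1}{-18 + C} + 2 C^{2}$ ($z{\left(C \right)} = \left(C^{2} + C C\right) + \frac{1}{C - 18} = \left(C^{2} + C^{2}\right) + \frac{1}{-18 + C} = 2 C^{2} + \frac{1}{-18 + C} = \frac{1}{-18 + C} + 2 C^{2}$)
$366053 - z{\left(L{\left(4,5 \right)} f{\left(0 \right)} + G \right)} = 366053 - \frac{1 - 36 \left(3 \cdot 3 + 11\right)^{2} + 2 \left(3 \cdot 3 + 11\right)^{3}}{-18 + \left(3 \cdot 3 + 11\right)} = 366053 - \frac{1 - 36 \left(9 + 11\right)^{2} + 2 \left(9 + 11\right)^{3}}{-18 + \left(9 + 11\right)} = 366053 - \frac{1 - 36 \cdot 20^{2} + 2 \cdot 20^{3}}{-18 + 20} = 366053 - \frac{1 - 14400 + 2 \cdot 8000}{2} = 366053 - \frac{1 - 14400 + 16000}{2} = 366053 - \frac{1}{2} \cdot 1601 = 366053 - \frac{1601}{2} = \frac{730505}{2}$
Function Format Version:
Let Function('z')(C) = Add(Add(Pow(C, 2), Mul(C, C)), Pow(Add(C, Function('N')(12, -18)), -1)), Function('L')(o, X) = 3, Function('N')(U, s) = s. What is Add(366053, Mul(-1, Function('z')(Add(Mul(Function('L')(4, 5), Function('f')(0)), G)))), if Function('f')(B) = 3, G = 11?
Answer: Rational(730505, 2) ≈ 3.6525e+5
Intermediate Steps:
Function('z')(C) = Add(Pow(Add(-18, C), -1), Mul(2, Pow(C, 2))) (Function('z')(C) = Add(Add(Pow(C, 2), Mul(C, C)), Pow(Add(C, -18), -1)) = Add(Add(Pow(C, 2), Pow(C, 2)), Pow(Add(-18, C), -1)) = Add(Mul(2, Pow(C, 2)), Pow(Add(-18, C), -1)) = Add(Pow(Add(-18, C), -1), Mul(2, Pow(C, 2))))
Add(366053, Mul(-1, Function('z')(Add(Mul(Function('L')(4, 5), Function('f')(0)), G)))) = Add(366053, Mul(-1, Mul(Pow(Add(-18, Add(Mul(3, 3), 11)), -1), Add(1, Mul(-36, Pow(Add(Mul(3, 3), 11), 2)), Mul(2, Pow(Add(Mul(3, 3), 11), 3)))))) = Add(366053, Mul(-1, Mul(Pow(Add(-18, Add(9, 11)), -1), Add(1, Mul(-36, Pow(Add(9, 11), 2)), Mul(2, Pow(Add(9, 11), 3)))))) = Add(366053, Mul(-1, Mul(Pow(Add(-18, 20), -1), Add(1, Mul(-36, Pow(20, 2)), Mul(2, Pow(20, 3)))))) = Add(366053, Mul(-1, Mul(Pow(2, -1), Add(1, Mul(-36, 400), Mul(2, 8000))))) = Add(366053, Mul(-1, Mul(Rational(1, 2), Add(1, -14400, 16000)))) = Add(366053, Mul(-1, Mul(Rational(1, 2), 1601))) = Add(366053, Mul(-1, Rational(1601, 2))) = Add(366053, Rational(-1601, 2)) = Rational(730505, 2)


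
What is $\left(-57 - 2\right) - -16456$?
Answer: $16397$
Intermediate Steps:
$\left(-57 - 2\right) - -16456 = -59 + 16456 = 16397$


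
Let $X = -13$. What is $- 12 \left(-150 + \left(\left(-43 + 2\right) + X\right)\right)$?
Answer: $2448$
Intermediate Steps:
$- 12 \left(-150 + \left(\left(-43 + 2\right) + X\right)\right) = - 12 \left(-150 + \left(\left(-43 + 2\right) - 13\right)\right) = - 12 \left(-150 - 54\right) = \left(-12\right) \left(-204\right) = 2448$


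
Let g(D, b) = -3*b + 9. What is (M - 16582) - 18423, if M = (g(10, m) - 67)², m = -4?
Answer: -32889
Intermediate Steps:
g(D, b) = 9 - 3*b
M = 2116 (M = ((9 - 3*(-4)) - 67)² = ((9 + 12) - 67)² = (21 - 67)² = (-46)² = 2116)
(M - 16582) - 18423 = (2116 - 16582) - 18423 = -14466 - 18423 = -32889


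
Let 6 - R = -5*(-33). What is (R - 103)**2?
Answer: 68644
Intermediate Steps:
R = -159 (R = 6 - (-5)*(-33) = 6 - 1*165 = 6 - 165 = -159)
(R - 103)**2 = (-159 - 103)**2 = (-262)**2 = 68644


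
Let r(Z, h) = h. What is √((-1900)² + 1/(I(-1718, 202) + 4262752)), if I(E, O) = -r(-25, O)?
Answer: 11*√21683071184803062/852510 ≈ 1900.0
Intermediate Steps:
I(E, O) = -O
√((-1900)² + 1/(I(-1718, 202) + 4262752)) = √((-1900)² + 1/(-1*202 + 4262752)) = √(3610000 + 1/(-202 + 4262752)) = √(3610000 + 1/4262550) = √(15387805500001/4262550) = 11*√21683071184803062/852510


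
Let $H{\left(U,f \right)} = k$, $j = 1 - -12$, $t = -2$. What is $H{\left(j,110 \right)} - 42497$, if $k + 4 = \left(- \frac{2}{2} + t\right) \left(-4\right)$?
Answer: $-42489$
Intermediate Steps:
$k = 8$ ($k = -4 + \left(- \frac{2}{2} - 2\right) \left(-4\right) = -4 + \left(\left(-2\right) \frac{1}{2} - 2\right) \left(-4\right) = -4 + \left(-1 - 2\right) \left(-4\right) = -4 - -12 = -4 + 12 = 8$)
$j = 13$ ($j = 1 + 12 = 13$)
$H{\left(U,f \right)} = 8$
$H{\left(j,110 \right)} - 42497 = 8 - 42497 = -42489$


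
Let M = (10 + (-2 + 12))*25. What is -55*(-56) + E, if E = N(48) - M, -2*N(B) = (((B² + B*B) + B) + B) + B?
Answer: 204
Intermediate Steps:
M = 500 (M = (10 + 10)*25 = 20*25 = 500)
N(B) = -B² - 3*B/2 (N(B) = -((((B² + B*B) + B) + B) + B)/2 = -((((B² + B²) + B) + B) + B)/2 = -(((2*B² + B) + B) + B)/2 = -(((B + 2*B²) + B) + B)/2 = -((2*B + 2*B²) + B)/2 = -(2*B² + 3*B)/2 = -B² - 3*B/2)
E = -2876 (E = -½*48*(3 + 2*48) - 1*500 = -½*48*(3 + 96) - 500 = -½*48*99 - 500 = -2376 - 500 = -2876)
-55*(-56) + E = -55*(-56) - 2876 = 3080 - 2876 = 204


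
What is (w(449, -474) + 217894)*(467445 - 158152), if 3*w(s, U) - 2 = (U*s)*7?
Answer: -258599258714/3 ≈ -8.6200e+10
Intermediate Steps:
w(s, U) = ⅔ + 7*U*s/3 (w(s, U) = ⅔ + ((U*s)*7)/3 = ⅔ + (7*U*s)/3 = ⅔ + 7*U*s/3)
(w(449, -474) + 217894)*(467445 - 158152) = ((⅔ + (7/3)*(-474)*449) + 217894)*(467445 - 158152) = ((⅔ - 496594) + 217894)*309293 = (-1489780/3 + 217894)*309293 = -836098/3*309293 = -258599258714/3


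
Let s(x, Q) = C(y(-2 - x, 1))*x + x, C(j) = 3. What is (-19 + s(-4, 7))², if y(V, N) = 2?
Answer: 1225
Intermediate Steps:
s(x, Q) = 4*x (s(x, Q) = 3*x + x = 4*x)
(-19 + s(-4, 7))² = (-19 + 4*(-4))² = (-19 - 16)² = (-35)² = 1225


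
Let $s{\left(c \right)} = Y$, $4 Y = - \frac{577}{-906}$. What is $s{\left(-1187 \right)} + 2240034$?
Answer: $\frac{8117883793}{3624} \approx 2.24 \cdot 10^{6}$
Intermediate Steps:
$Y = \frac{577}{3624}$ ($Y = \frac{\left(-577\right) \frac{1}{-906}}{4} = \frac{\left(-577\right) \left(- \frac{1}{906}\right)}{4} = \frac{1}{4} \cdot \frac{577}{906} = \frac{577}{3624} \approx 0.15922$)
$s{\left(c \right)} = \frac{577}{3624}$
$s{\left(-1187 \right)} + 2240034 = \frac{577}{3624} + 2240034 = \frac{8117883793}{3624}$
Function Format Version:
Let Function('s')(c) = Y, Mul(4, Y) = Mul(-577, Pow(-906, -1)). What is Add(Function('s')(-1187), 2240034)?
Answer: Rational(8117883793, 3624) ≈ 2.2400e+6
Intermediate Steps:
Y = Rational(577, 3624) (Y = Mul(Rational(1, 4), Mul(-577, Pow(-906, -1))) = Mul(Rational(1, 4), Mul(-577, Rational(-1, 906))) = Mul(Rational(1, 4), Rational(577, 906)) = Rational(577, 3624) ≈ 0.15922)
Function('s')(c) = Rational(577, 3624)
Add(Function('s')(-1187), 2240034) = Add(Rational(577, 3624), 2240034) = Rational(8117883793, 3624)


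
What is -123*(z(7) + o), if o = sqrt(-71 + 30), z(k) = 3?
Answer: -369 - 123*I*sqrt(41) ≈ -369.0 - 787.58*I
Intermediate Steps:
o = I*sqrt(41) (o = sqrt(-41) = I*sqrt(41) ≈ 6.4031*I)
-123*(z(7) + o) = -123*(3 + I*sqrt(41)) = -369 - 123*I*sqrt(41)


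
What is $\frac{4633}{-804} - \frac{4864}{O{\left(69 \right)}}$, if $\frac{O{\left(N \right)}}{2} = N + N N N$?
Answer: $- \frac{254042867}{44029452} \approx -5.7698$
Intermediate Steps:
$O{\left(N \right)} = 2 N + 2 N^{3}$ ($O{\left(N \right)} = 2 \left(N + N N N\right) = 2 \left(N + N^{2} N\right) = 2 \left(N + N^{3}\right) = 2 N + 2 N^{3}$)
$\frac{4633}{-804} - \frac{4864}{O{\left(69 \right)}} = \frac{4633}{-804} - \frac{4864}{2 \cdot 69 \left(1 + 69^{2}\right)} = 4633 \left(- \frac{1}{804}\right) - \frac{4864}{2 \cdot 69 \left(1 + 4761\right)} = - \frac{4633}{804} - \frac{4864}{2 \cdot 69 \cdot 4762} = - \frac{4633}{804} - \frac{4864}{657156} = - \frac{4633}{804} - \frac{1216}{164289} = - \frac{254042867}{44029452}$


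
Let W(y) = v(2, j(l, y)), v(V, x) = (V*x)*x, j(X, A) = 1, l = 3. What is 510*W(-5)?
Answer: 1020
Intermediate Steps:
v(V, x) = V*x²
W(y) = 2 (W(y) = 2*1² = 2*1 = 2)
510*W(-5) = 510*2 = 1020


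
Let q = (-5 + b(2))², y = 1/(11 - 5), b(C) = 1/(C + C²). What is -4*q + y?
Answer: -1679/18 ≈ -93.278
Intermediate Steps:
y = ⅙ (y = 1/6 = ⅙ ≈ 0.16667)
q = 841/36 (q = (-5 + 1/(2*(1 + 2)))² = (-5 + (½)/3)² = (-5 + (½)*(⅓))² = (-5 + ⅙)² = (-29/6)² = 841/36 ≈ 23.361)
-4*q + y = -4*841/36 + ⅙ = -841/9 + ⅙ = -1679/18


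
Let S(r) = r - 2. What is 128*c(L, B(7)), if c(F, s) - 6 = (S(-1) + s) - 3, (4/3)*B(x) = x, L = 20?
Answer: 672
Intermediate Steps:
S(r) = -2 + r
B(x) = 3*x/4
c(F, s) = s (c(F, s) = 6 + (((-2 - 1) + s) - 3) = 6 + ((-3 + s) - 3) = 6 + (-6 + s) = s)
128*c(L, B(7)) = 128*((¾)*7) = 128*(21/4) = 672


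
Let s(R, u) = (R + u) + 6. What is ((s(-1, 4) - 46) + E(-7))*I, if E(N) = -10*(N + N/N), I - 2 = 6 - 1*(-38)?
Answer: 1058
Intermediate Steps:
s(R, u) = 6 + R + u
I = 46 (I = 2 + (6 - 1*(-38)) = 2 + (6 + 38) = 2 + 44 = 46)
E(N) = -10 - 10*N (E(N) = -10*(N + 1) = -10*(1 + N) = -10 - 10*N)
((s(-1, 4) - 46) + E(-7))*I = (((6 - 1 + 4) - 46) + (-10 - 10*(-7)))*46 = ((9 - 46) + (-10 + 70))*46 = (-37 + 60)*46 = 23*46 = 1058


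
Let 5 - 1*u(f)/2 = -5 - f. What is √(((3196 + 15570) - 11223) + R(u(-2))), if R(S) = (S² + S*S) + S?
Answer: √8071 ≈ 89.839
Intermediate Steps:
u(f) = 20 + 2*f (u(f) = 10 - 2*(-5 - f) = 10 + (10 + 2*f) = 20 + 2*f)
R(S) = S + 2*S² (R(S) = (S² + S²) + S = 2*S² + S = S + 2*S²)
√(((3196 + 15570) - 11223) + R(u(-2))) = √(((3196 + 15570) - 11223) + (20 + 2*(-2))*(1 + 2*(20 + 2*(-2)))) = √((18766 - 11223) + (20 - 4)*(1 + 2*(20 - 4))) = √(7543 + 16*(1 + 2*16)) = √(7543 + 16*(1 + 32)) = √(7543 + 16*33) = √(7543 + 528) = √8071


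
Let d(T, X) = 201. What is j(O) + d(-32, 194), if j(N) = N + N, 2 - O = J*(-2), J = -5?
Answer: 185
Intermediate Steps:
O = -8 (O = 2 - (-5)*(-2) = 2 - 1*10 = 2 - 10 = -8)
j(N) = 2*N
j(O) + d(-32, 194) = 2*(-8) + 201 = -16 + 201 = 185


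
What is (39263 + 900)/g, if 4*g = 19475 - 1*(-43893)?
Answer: 40163/15842 ≈ 2.5352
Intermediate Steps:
g = 15842 (g = (19475 - 1*(-43893))/4 = (19475 + 43893)/4 = (¼)*63368 = 15842)
(39263 + 900)/g = (39263 + 900)/15842 = 40163*(1/15842) = 40163/15842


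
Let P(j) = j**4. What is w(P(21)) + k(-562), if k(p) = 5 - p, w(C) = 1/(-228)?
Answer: 129275/228 ≈ 567.00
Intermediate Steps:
w(C) = -1/228
w(P(21)) + k(-562) = -1/228 + (5 - 1*(-562)) = -1/228 + (5 + 562) = -1/228 + 567 = 129275/228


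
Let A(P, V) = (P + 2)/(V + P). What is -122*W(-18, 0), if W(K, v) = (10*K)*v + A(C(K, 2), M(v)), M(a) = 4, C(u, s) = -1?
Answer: -122/3 ≈ -40.667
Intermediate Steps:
A(P, V) = (2 + P)/(P + V)
W(K, v) = ⅓ + 10*K*v (W(K, v) = (10*K)*v + (2 - 1)/(-1 + 4) = 10*K*v + 1/3 = 10*K*v + (⅓)*1 = 10*K*v + ⅓ = ⅓ + 10*K*v)
-122*W(-18, 0) = -122*(⅓ + 10*(-18)*0) = -122*(⅓ + 0) = -122*⅓ = -122/3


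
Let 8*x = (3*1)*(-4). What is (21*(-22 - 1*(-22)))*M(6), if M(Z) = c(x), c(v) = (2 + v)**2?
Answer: 0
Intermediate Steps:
x = -3/2 (x = ((3*1)*(-4))/8 = (3*(-4))/8 = (1/8)*(-12) = -3/2 ≈ -1.5000)
M(Z) = 1/4 (M(Z) = (2 - 3/2)**2 = (1/2)**2 = 1/4)
(21*(-22 - 1*(-22)))*M(6) = (21*(-22 - 1*(-22)))*(1/4) = (21*(-22 + 22))*(1/4) = (21*0)*(1/4) = 0*(1/4) = 0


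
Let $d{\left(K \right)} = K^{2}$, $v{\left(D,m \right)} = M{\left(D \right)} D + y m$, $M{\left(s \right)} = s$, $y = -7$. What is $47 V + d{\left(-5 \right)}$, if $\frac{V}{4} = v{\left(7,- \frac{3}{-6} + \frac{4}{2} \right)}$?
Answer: $5947$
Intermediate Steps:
$v{\left(D,m \right)} = D^{2} - 7 m$ ($v{\left(D,m \right)} = D D - 7 m = D^{2} - 7 m$)
$V = 126$ ($V = 4 \left(7^{2} - 7 \left(- \frac{3}{-6} + \frac{4}{2}\right)\right) = 4 \left(49 - 7 \left(\left(-3\right) \left(- \frac{1}{6}\right) + 4 \cdot \frac{1}{2}\right)\right) = 4 \left(49 - 7 \left(\frac{1}{2} + 2\right)\right) = 4 \left(49 - \frac{35}{2}\right) = 4 \cdot \frac{63}{2} = 126$)
$47 V + d{\left(-5 \right)} = 47 \cdot 126 + \left(-5\right)^{2} = 5922 + 25 = 5947$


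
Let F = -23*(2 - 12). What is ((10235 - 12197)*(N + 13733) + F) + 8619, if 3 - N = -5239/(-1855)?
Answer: -49965615547/1855 ≈ -2.6936e+7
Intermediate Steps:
N = 326/1855 (N = 3 - (-5239)/(-1855) = 3 - (-5239)*(-1)/1855 = 3 - 1*5239/1855 = 3 - 5239/1855 = 326/1855 ≈ 0.17574)
F = 230 (F = -23*(-10) = 230)
((10235 - 12197)*(N + 13733) + F) + 8619 = ((10235 - 12197)*(326/1855 + 13733) + 230) + 8619 = (-1962*25475041/1855 + 230) + 8619 = (-49982030442/1855 + 230) + 8619 = -49981603792/1855 + 8619 = -49965615547/1855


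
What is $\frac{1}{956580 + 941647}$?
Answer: $\frac{1}{1898227} \approx 5.2681 \cdot 10^{-7}$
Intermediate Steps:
$\frac{1}{956580 + 941647} = \frac{1}{1898227}$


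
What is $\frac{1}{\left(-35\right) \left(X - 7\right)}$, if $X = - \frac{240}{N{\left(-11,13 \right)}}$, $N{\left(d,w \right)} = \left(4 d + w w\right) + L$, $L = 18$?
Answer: $\frac{143}{43435} \approx 0.0032923$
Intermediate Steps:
$N{\left(d,w \right)} = 18 + w^{2} + 4 d$ ($N{\left(d,w \right)} = \left(4 d + w w\right) + 18 = \left(4 d + w^{2}\right) + 18 = \left(w^{2} + 4 d\right) + 18 = 18 + w^{2} + 4 d$)
$X = - \frac{240}{143}$ ($X = - \frac{240}{18 + 13^{2} + 4 \left(-11\right)} = - \frac{240}{18 + 169 - 44} = - \frac{240}{143} \approx -1.6783$)
$\frac{1}{\left(-35\right) \left(X - 7\right)} = \frac{1}{\left(-35\right) \left(- \frac{240}{143} - 7\right)} = - \frac{1}{35 \left(- \frac{1241}{143}\right)} = \left(- \frac{1}{35}\right) \left(- \frac{143}{1241}\right) = \frac{143}{43435}$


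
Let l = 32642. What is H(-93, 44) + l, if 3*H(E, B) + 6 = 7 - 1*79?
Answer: 32616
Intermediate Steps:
H(E, B) = -26 (H(E, B) = -2 + (7 - 1*79)/3 = -2 + (7 - 79)/3 = -2 + (1/3)*(-72) = -2 - 24 = -26)
H(-93, 44) + l = -26 + 32642 = 32616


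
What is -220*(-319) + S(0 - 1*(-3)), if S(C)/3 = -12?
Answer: 70144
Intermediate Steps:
S(C) = -36 (S(C) = 3*(-12) = -36)
-220*(-319) + S(0 - 1*(-3)) = -220*(-319) - 36 = 70180 - 36 = 70144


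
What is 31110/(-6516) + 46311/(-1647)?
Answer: -6537049/198738 ≈ -32.893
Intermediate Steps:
31110/(-6516) + 46311/(-1647) = 31110*(-1/6516) + 46311*(-1/1647) = -5185/1086 - 15437/549 = -6537049/198738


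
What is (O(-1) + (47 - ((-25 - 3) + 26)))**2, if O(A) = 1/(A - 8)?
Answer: 193600/81 ≈ 2390.1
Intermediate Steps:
O(A) = 1/(-8 + A)
(O(-1) + (47 - ((-25 - 3) + 26)))**2 = (1/(-8 - 1) + (47 - ((-25 - 3) + 26)))**2 = (1/(-9) + (47 - (-28 + 26)))**2 = (-1/9 + (47 - 1*(-2)))**2 = (-1/9 + (47 + 2))**2 = (-1/9 + 49)**2 = (440/9)**2 = 193600/81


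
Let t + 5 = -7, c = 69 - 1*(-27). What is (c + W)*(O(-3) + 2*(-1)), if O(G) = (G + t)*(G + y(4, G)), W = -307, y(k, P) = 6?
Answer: 9917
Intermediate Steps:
c = 96 (c = 69 + 27 = 96)
t = -12 (t = -5 - 7 = -12)
O(G) = (-12 + G)*(6 + G) (O(G) = (G - 12)*(G + 6) = (-12 + G)*(6 + G))
(c + W)*(O(-3) + 2*(-1)) = (96 - 307)*((-72 + (-3)² - 6*(-3)) + 2*(-1)) = -211*((-72 + 9 + 18) - 2) = -211*(-45 - 2) = -211*(-47) = 9917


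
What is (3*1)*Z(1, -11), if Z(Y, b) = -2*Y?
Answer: -6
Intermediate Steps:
(3*1)*Z(1, -11) = (3*1)*(-2*1) = 3*(-2) = -6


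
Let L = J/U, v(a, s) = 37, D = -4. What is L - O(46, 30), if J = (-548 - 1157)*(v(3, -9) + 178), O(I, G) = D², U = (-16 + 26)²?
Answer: -14727/4 ≈ -3681.8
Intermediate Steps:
U = 100 (U = 10² = 100)
O(I, G) = 16 (O(I, G) = (-4)² = 16)
J = -366575 (J = (-548 - 1157)*(37 + 178) = -1705*215 = -366575)
L = -14663/4 (L = -366575/100 = -366575*1/100 = -14663/4 ≈ -3665.8)
L - O(46, 30) = -14663/4 - 1*16 = -14663/4 - 16 = -14727/4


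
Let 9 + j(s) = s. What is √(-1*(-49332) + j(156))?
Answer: √49479 ≈ 222.44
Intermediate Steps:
j(s) = -9 + s
√(-1*(-49332) + j(156)) = √(-1*(-49332) + (-9 + 156)) = √(49332 + 147) = √49479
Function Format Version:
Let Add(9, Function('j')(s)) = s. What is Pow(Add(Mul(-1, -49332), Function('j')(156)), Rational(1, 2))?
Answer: Pow(49479, Rational(1, 2)) ≈ 222.44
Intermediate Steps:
Function('j')(s) = Add(-9, s)
Pow(Add(Mul(-1, -49332), Function('j')(156)), Rational(1, 2)) = Pow(Add(Mul(-1, -49332), Add(-9, 156)), Rational(1, 2)) = Pow(Add(49332, 147), Rational(1, 2)) = Pow(49479, Rational(1, 2))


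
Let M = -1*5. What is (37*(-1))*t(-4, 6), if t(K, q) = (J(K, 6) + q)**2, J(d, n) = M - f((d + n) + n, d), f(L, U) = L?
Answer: -1813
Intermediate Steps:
M = -5
J(d, n) = -5 - d - 2*n (J(d, n) = -5 - ((d + n) + n) = -5 - (d + 2*n) = -5 + (-d - 2*n) = -5 - d - 2*n)
t(K, q) = (-17 + q - K)**2 (t(K, q) = ((-5 - K - 2*6) + q)**2 = ((-5 - K - 12) + q)**2 = ((-17 - K) + q)**2 = (-17 + q - K)**2)
(37*(-1))*t(-4, 6) = (37*(-1))*(17 - 4 - 1*6)**2 = -37*(17 - 4 - 6)**2 = -37*7**2 = -37*49 = -1813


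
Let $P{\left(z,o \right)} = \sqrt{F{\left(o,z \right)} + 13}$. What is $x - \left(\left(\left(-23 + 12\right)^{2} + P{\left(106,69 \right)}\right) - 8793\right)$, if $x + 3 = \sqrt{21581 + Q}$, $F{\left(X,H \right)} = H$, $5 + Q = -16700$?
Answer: $8669 - \sqrt{119} + 2 \sqrt{1219} \approx 8727.9$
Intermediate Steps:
$Q = -16705$ ($Q = -5 - 16700 = -16705$)
$P{\left(z,o \right)} = \sqrt{13 + z}$ ($P{\left(z,o \right)} = \sqrt{z + 13} = \sqrt{13 + z}$)
$x = -3 + 2 \sqrt{1219}$ ($x = -3 + \sqrt{21581 - 16705} = -3 + \sqrt{4876} = -3 + 2 \sqrt{1219} \approx 66.828$)
$x - \left(\left(\left(-23 + 12\right)^{2} + P{\left(106,69 \right)}\right) - 8793\right) = \left(-3 + 2 \sqrt{1219}\right) - \left(\left(\left(-23 + 12\right)^{2} + \sqrt{13 + 106}\right) - 8793\right) = \left(-3 + 2 \sqrt{1219}\right) - \left(\left(\left(-11\right)^{2} + \sqrt{119}\right) - 8793\right) = \left(-3 + 2 \sqrt{1219}\right) - \left(\left(121 + \sqrt{119}\right) - 8793\right) = \left(-3 + 2 \sqrt{1219}\right) - \left(-8672 + \sqrt{119}\right) = \left(-3 + 2 \sqrt{1219}\right) + \left(8672 - \sqrt{119}\right) = 8669 - \sqrt{119} + 2 \sqrt{1219}$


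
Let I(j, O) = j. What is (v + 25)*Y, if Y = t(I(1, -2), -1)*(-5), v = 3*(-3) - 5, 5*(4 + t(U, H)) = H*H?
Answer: 209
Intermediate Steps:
t(U, H) = -4 + H²/5 (t(U, H) = -4 + (H*H)/5 = -4 + H²/5)
v = -14 (v = -9 - 5 = -14)
Y = 19 (Y = (-4 + (⅕)*(-1)²)*(-5) = (-4 + (⅕)*1)*(-5) = (-4 + ⅕)*(-5) = -19/5*(-5) = 19)
(v + 25)*Y = (-14 + 25)*19 = 11*19 = 209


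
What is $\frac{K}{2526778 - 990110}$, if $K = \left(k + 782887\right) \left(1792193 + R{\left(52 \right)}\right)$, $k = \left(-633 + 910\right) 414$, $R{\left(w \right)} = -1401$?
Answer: $\frac{401838055370}{384167} \approx 1.046 \cdot 10^{6}$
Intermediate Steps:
$k = 114678$ ($k = 277 \cdot 414 = 114678$)
$K = 1607352221480$ ($K = \left(114678 + 782887\right) \left(1792193 - 1401\right) = 897565 \cdot 1790792 = 1607352221480$)
$\frac{K}{2526778 - 990110} = \frac{1607352221480}{2526778 - 990110} = \frac{1607352221480}{1536668} = 1607352221480 \cdot \frac{1}{1536668} = \frac{401838055370}{384167}$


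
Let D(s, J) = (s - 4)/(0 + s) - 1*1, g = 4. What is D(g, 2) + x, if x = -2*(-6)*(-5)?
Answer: -61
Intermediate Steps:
x = -60 (x = 12*(-5) = -60)
D(s, J) = -1 + (-4 + s)/s (D(s, J) = (-4 + s)/s - 1 = -1 + (-4 + s)/s)
D(g, 2) + x = -4/4 - 60 = -4*1/4 - 60 = -1 - 60 = -61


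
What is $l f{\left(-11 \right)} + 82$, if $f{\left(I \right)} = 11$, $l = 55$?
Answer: $687$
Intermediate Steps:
$l f{\left(-11 \right)} + 82 = 55 \cdot 11 + 82 = 605 + 82 = 687$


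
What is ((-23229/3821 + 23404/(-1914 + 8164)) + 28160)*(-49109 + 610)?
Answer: -16306339731651783/11940625 ≈ -1.3656e+9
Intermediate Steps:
((-23229/3821 + 23404/(-1914 + 8164)) + 28160)*(-49109 + 610) = ((-23229*1/3821 + 23404/6250) + 28160)*(-48499) = ((-23229/3821 + 23404*(1/6250)) + 28160)*(-48499) = ((-23229/3821 + 11702/3125) + 28160)*(-48499) = (-27877283/11940625 + 28160)*(-48499) = (336220122717/11940625)*(-48499) = -16306339731651783/11940625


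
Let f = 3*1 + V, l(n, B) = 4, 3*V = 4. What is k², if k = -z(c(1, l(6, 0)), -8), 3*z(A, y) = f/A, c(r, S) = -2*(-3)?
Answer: 169/2916 ≈ 0.057956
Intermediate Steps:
V = 4/3 (V = (⅓)*4 = 4/3 ≈ 1.3333)
f = 13/3 (f = 3*1 + 4/3 = 3 + 4/3 = 13/3 ≈ 4.3333)
c(r, S) = 6
z(A, y) = 13/(9*A) (z(A, y) = (13/(3*A))/3 = 13/(9*A))
k = -13/54 (k = -13/(9*6) = -1*13/54 = -13/54 ≈ -0.24074)
k² = (-13/54)² = 169/2916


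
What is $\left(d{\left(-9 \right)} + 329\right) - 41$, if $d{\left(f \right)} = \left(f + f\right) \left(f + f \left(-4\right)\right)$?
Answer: $-198$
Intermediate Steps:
$d{\left(f \right)} = - 6 f^{2}$ ($d{\left(f \right)} = 2 f \left(f - 4 f\right) = 2 f \left(- 3 f\right) = - 6 f^{2}$)
$\left(d{\left(-9 \right)} + 329\right) - 41 = \left(- 6 \left(-9\right)^{2} + 329\right) - 41 = \left(\left(-6\right) 81 + 329\right) - 41 = \left(-486 + 329\right) - 41 = -157 - 41 = -198$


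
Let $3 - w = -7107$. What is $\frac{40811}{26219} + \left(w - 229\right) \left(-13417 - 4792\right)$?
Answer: $- \frac{3285139165440}{26219} \approx -1.253 \cdot 10^{8}$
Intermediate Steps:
$w = 7110$ ($w = 3 - -7107 = 3 + 7107 = 7110$)
$\frac{40811}{26219} + \left(w - 229\right) \left(-13417 - 4792\right) = \frac{40811}{26219} + \left(7110 - 229\right) \left(-13417 - 4792\right) = 40811 \cdot \frac{1}{26219} + 6881 \left(-18209\right) = \frac{40811}{26219} - 125296129 = - \frac{3285139165440}{26219}$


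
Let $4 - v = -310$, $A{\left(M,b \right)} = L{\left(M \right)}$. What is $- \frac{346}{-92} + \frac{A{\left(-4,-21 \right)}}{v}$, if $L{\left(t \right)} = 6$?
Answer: $\frac{27299}{7222} \approx 3.78$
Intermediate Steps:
$A{\left(M,b \right)} = 6$
$v = 314$ ($v = 4 - -310 = 4 + 310 = 314$)
$- \frac{346}{-92} + \frac{A{\left(-4,-21 \right)}}{v} = - \frac{346}{-92} + \frac{6}{314} = \left(-346\right) \left(- \frac{1}{92}\right) + 6 \cdot \frac{1}{314} = \frac{173}{46} + \frac{3}{157} = \frac{27299}{7222}$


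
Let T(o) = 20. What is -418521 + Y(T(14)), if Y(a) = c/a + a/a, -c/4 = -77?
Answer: -2092523/5 ≈ -4.1850e+5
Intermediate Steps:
c = 308 (c = -4*(-77) = 308)
Y(a) = 1 + 308/a (Y(a) = 308/a + a/a = 308/a + 1 = 1 + 308/a)
-418521 + Y(T(14)) = -418521 + (308 + 20)/20 = -418521 + (1/20)*328 = -418521 + 82/5 = -2092523/5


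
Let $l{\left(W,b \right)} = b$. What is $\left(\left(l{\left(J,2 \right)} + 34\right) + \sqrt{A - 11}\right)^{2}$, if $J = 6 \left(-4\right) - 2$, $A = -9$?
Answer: $1276 + 144 i \sqrt{5} \approx 1276.0 + 321.99 i$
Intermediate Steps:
$J = -26$ ($J = -24 - 2 = -26$)
$\left(\left(l{\left(J,2 \right)} + 34\right) + \sqrt{A - 11}\right)^{2} = \left(\left(2 + 34\right) + \sqrt{-9 - 11}\right)^{2} = \left(36 + \sqrt{-20}\right)^{2} = \left(36 + 2 i \sqrt{5}\right)^{2}$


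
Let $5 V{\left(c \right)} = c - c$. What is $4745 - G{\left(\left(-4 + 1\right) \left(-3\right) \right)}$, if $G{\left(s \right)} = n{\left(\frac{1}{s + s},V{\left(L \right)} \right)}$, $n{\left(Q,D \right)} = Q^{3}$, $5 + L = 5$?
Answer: $\frac{27672839}{5832} \approx 4745.0$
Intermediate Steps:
$L = 0$ ($L = -5 + 5 = 0$)
$V{\left(c \right)} = 0$ ($V{\left(c \right)} = \frac{c - c}{5} = \frac{1}{5} \cdot 0 = 0$)
$G{\left(s \right)} = \frac{1}{8 s^{3}}$ ($G{\left(s \right)} = \left(\frac{1}{s + s}\right)^{3} = \left(\frac{1}{2 s}\right)^{3} = \frac{1}{8 s^{3}}$)
$4745 - G{\left(\left(-4 + 1\right) \left(-3\right) \right)} = 4745 - \frac{1}{8 \left(- 27 \left(-4 + 1\right)^{3}\right)} = 4745 - \frac{1}{8 \cdot 729} = 4745 - \frac{1}{8} \cdot \frac{1}{729} = 4745 - \frac{1}{5832} = \frac{27672839}{5832}$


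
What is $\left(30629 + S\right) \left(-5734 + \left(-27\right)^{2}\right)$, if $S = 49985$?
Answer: $-403473070$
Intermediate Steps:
$\left(30629 + S\right) \left(-5734 + \left(-27\right)^{2}\right) = \left(30629 + 49985\right) \left(-5734 + \left(-27\right)^{2}\right) = 80614 \left(-5734 + 729\right) = 80614 \left(-5005\right) = -403473070$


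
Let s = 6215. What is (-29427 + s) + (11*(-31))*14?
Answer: -27986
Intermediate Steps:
(-29427 + s) + (11*(-31))*14 = (-29427 + 6215) + (11*(-31))*14 = -23212 - 341*14 = -23212 - 4774 = -27986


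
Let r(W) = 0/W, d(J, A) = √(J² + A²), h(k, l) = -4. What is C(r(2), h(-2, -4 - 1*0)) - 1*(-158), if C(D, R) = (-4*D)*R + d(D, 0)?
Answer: 158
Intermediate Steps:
d(J, A) = √(A² + J²)
r(W) = 0
C(D, R) = √(D²) - 4*D*R (C(D, R) = (-4*D)*R + √(0² + D²) = -4*D*R + √(0 + D²) = -4*D*R + √(D²) = √(D²) - 4*D*R)
C(r(2), h(-2, -4 - 1*0)) - 1*(-158) = (√(0²) - 4*0*(-4)) - 1*(-158) = (√0 + 0) + 158 = (0 + 0) + 158 = 0 + 158 = 158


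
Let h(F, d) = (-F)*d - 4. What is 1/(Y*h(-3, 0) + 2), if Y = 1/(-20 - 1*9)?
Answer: 29/62 ≈ 0.46774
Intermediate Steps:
h(F, d) = -4 - F*d (h(F, d) = -F*d - 4 = -4 - F*d)
Y = -1/29 (Y = 1/(-20 - 9) = 1/(-29) = -1/29 ≈ -0.034483)
1/(Y*h(-3, 0) + 2) = 1/(-(-4 - 1*(-3)*0)/29 + 2) = 1/(-(-4 + 0)/29 + 2) = 1/(-1/29*(-4) + 2) = 1/(4/29 + 2) = 1/(62/29) = 29/62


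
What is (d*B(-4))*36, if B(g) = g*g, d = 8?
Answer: 4608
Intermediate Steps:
B(g) = g²
(d*B(-4))*36 = (8*(-4)²)*36 = (8*16)*36 = 128*36 = 4608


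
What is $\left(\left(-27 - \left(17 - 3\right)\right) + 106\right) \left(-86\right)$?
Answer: $-5590$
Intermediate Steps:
$\left(\left(-27 - \left(17 - 3\right)\right) + 106\right) \left(-86\right) = \left(\left(-27 - 14\right) + 106\right) \left(-86\right) = \left(-41 + 106\right) \left(-86\right) = 65 \left(-86\right) = -5590$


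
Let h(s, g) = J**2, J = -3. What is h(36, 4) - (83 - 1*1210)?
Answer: 1136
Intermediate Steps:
h(s, g) = 9 (h(s, g) = (-3)**2 = 9)
h(36, 4) - (83 - 1*1210) = 9 - (83 - 1*1210) = 9 - (83 - 1210) = 9 - 1*(-1127) = 9 + 1127 = 1136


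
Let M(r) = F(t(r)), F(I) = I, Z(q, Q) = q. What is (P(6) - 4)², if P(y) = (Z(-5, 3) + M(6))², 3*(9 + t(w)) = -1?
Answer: 3286969/81 ≈ 40580.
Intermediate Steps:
t(w) = -28/3 (t(w) = -9 + (⅓)*(-1) = -9 - ⅓ = -28/3)
M(r) = -28/3
P(y) = 1849/9 (P(y) = (-5 - 28/3)² = (-43/3)² = 1849/9)
(P(6) - 4)² = (1849/9 - 4)² = (1813/9)² = 3286969/81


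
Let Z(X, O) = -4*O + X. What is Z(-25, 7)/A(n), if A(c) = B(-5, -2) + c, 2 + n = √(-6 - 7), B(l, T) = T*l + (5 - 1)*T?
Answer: 53*I*√13/13 ≈ 14.7*I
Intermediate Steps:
Z(X, O) = X - 4*O
B(l, T) = 4*T + T*l (B(l, T) = T*l + 4*T = 4*T + T*l)
n = -2 + I*√13 (n = -2 + √(-6 - 7) = -2 + √(-13) = -2 + I*√13 ≈ -2.0 + 3.6056*I)
A(c) = 2 + c (A(c) = -2*(4 - 5) + c = -2*(-1) + c = 2 + c)
Z(-25, 7)/A(n) = (-25 - 4*7)/(2 + (-2 + I*√13)) = (-25 - 28)/((I*√13)) = -(-53)*I*√13/13 = 53*I*√13/13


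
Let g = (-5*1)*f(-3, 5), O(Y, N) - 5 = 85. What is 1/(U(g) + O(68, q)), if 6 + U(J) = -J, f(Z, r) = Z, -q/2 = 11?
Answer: 1/69 ≈ 0.014493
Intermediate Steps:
q = -22 (q = -2*11 = -22)
O(Y, N) = 90 (O(Y, N) = 5 + 85 = 90)
g = 15 (g = -5*1*(-3) = -5*(-3) = 15)
U(J) = -6 - J
1/(U(g) + O(68, q)) = 1/((-6 - 1*15) + 90) = 1/((-6 - 15) + 90) = 1/(-21 + 90) = 1/69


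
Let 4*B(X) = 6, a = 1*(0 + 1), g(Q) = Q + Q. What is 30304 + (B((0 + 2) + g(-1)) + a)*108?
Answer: 30574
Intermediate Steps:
g(Q) = 2*Q
a = 1 (a = 1*1 = 1)
B(X) = 3/2 (B(X) = (¼)*6 = 3/2)
30304 + (B((0 + 2) + g(-1)) + a)*108 = 30304 + (3/2 + 1)*108 = 30304 + (5/2)*108 = 30304 + 270 = 30574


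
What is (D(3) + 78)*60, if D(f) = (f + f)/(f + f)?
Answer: 4740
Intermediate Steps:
D(f) = 1 (D(f) = (2*f)/((2*f)) = (2*f)*(1/(2*f)) = 1)
(D(3) + 78)*60 = (1 + 78)*60 = 79*60 = 4740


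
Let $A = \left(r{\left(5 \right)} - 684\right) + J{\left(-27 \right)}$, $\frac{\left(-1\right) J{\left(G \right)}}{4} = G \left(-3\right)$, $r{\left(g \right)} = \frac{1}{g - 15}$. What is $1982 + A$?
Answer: $\frac{9739}{10} \approx 973.9$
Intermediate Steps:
$r{\left(g \right)} = \frac{1}{-15 + g}$
$J{\left(G \right)} = 12 G$ ($J{\left(G \right)} = - 4 G \left(-3\right) = - 4 \left(- 3 G\right) = 12 G$)
$A = - \frac{10081}{10}$ ($A = \left(\frac{1}{-15 + 5} - 684\right) + 12 \left(-27\right) = \left(\frac{1}{-10} - 684\right) - 324 = \left(- \frac{1}{10} - 684\right) - 324 = - \frac{6841}{10} - 324 = - \frac{10081}{10} \approx -1008.1$)
$1982 + A = 1982 - \frac{10081}{10} = \frac{9739}{10}$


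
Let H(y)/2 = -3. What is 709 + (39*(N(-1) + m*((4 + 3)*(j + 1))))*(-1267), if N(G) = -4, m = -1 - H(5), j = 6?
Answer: -11907824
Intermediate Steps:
H(y) = -6 (H(y) = 2*(-3) = -6)
m = 5 (m = -1 - 1*(-6) = -1 + 6 = 5)
709 + (39*(N(-1) + m*((4 + 3)*(j + 1))))*(-1267) = 709 + (39*(-4 + 5*((4 + 3)*(6 + 1))))*(-1267) = 709 + (39*(-4 + 5*(7*7)))*(-1267) = 709 + (39*(-4 + 5*49))*(-1267) = 709 + (39*(-4 + 245))*(-1267) = 709 + (39*241)*(-1267) = 709 + 9399*(-1267) = 709 - 11908533 = -11907824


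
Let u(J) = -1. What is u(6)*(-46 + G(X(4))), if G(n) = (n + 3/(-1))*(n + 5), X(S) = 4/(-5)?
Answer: 1549/25 ≈ 61.960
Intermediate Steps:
X(S) = -⅘ (X(S) = 4*(-⅕) = -⅘)
G(n) = (-3 + n)*(5 + n) (G(n) = (n + 3*(-1))*(5 + n) = (n - 3)*(5 + n) = (-3 + n)*(5 + n))
u(6)*(-46 + G(X(4))) = -(-46 + (-15 + (-⅘)² + 2*(-⅘))) = -(-46 + (-15 + 16/25 - 8/5)) = -(-46 - 399/25) = -1*(-1549/25) = 1549/25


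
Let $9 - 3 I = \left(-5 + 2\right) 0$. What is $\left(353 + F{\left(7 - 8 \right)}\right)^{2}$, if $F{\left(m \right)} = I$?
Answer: $126736$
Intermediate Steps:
$I = 3$ ($I = 3 - \frac{\left(-5 + 2\right) 0}{3} = 3 - \frac{\left(-3\right) 0}{3} = 3 - 0 = 3 + 0 = 3$)
$F{\left(m \right)} = 3$
$\left(353 + F{\left(7 - 8 \right)}\right)^{2} = \left(353 + 3\right)^{2} = 356^{2} = 126736$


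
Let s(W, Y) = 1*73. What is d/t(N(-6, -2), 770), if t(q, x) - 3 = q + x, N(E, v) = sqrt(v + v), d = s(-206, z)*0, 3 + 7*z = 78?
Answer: 0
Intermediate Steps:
z = 75/7 (z = -3/7 + (1/7)*78 = -3/7 + 78/7 = 75/7 ≈ 10.714)
s(W, Y) = 73
d = 0 (d = 73*0 = 0)
N(E, v) = sqrt(2)*sqrt(v) (N(E, v) = sqrt(2*v) = sqrt(2)*sqrt(v))
t(q, x) = 3 + q + x (t(q, x) = 3 + (q + x) = 3 + q + x)
d/t(N(-6, -2), 770) = 0/(3 + sqrt(2)*sqrt(-2) + 770) = 0/(3 + sqrt(2)*(I*sqrt(2)) + 770) = 0/(3 + 2*I + 770) = 0/(773 + 2*I) = 0*((773 - 2*I)/597533) = 0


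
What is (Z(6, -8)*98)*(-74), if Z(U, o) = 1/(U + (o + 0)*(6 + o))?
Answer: -3626/11 ≈ -329.64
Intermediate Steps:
Z(U, o) = 1/(U + o*(6 + o))
(Z(6, -8)*98)*(-74) = (98/(6 + (-8)² + 6*(-8)))*(-74) = (98/(6 + 64 - 48))*(-74) = (98/22)*(-74) = ((1/22)*98)*(-74) = (49/11)*(-74) = -3626/11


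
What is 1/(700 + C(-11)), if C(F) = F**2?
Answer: 1/821 ≈ 0.0012180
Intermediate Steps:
1/(700 + C(-11)) = 1/(700 + (-11)**2) = 1/(700 + 121) = 1/821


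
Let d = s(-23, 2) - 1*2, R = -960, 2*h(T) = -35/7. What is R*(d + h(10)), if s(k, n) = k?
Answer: 26400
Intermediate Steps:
h(T) = -5/2 (h(T) = (-35/7)/2 = (-35*⅐)/2 = (½)*(-5) = -5/2)
d = -25 (d = -23 - 1*2 = -23 - 2 = -25)
R*(d + h(10)) = -960*(-25 - 5/2) = -960*(-55/2) = 26400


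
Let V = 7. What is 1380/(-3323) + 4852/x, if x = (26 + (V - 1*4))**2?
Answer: 14962616/2794643 ≈ 5.3540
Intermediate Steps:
x = 841 (x = (26 + (7 - 1*4))**2 = (26 + (7 - 4))**2 = (26 + 3)**2 = 29**2 = 841)
1380/(-3323) + 4852/x = 1380/(-3323) + 4852/841 = 1380*(-1/3323) + 4852*(1/841) = -1380/3323 + 4852/841 = 14962616/2794643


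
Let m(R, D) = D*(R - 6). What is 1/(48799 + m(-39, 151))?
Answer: 1/42004 ≈ 2.3807e-5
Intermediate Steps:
m(R, D) = D*(-6 + R)
1/(48799 + m(-39, 151)) = 1/(48799 + 151*(-6 - 39)) = 1/(48799 + 151*(-45)) = 1/(48799 - 6795) = 1/42004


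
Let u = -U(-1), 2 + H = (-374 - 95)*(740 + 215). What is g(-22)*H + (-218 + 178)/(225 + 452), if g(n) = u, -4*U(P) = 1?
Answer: -303226429/2708 ≈ -1.1197e+5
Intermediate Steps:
U(P) = -¼ (U(P) = -¼*1 = -¼)
H = -447897 (H = -2 + (-374 - 95)*(740 + 215) = -2 - 469*955 = -2 - 447895 = -447897)
u = ¼ (u = -1*(-¼) = ¼ ≈ 0.25000)
g(n) = ¼
g(-22)*H + (-218 + 178)/(225 + 452) = (¼)*(-447897) + (-218 + 178)/(225 + 452) = -447897/4 - 40/677 = -303226429/2708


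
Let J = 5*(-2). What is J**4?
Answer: 10000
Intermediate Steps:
J = -10
J**4 = (-10)**4 = 10000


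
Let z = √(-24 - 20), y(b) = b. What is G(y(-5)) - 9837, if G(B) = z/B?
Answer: -9837 - 2*I*√11/5 ≈ -9837.0 - 1.3267*I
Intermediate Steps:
z = 2*I*√11 (z = √(-44) = 2*I*√11 ≈ 6.6332*I)
G(B) = 2*I*√11/B (G(B) = (2*I*√11)/B = 2*I*√11/B)
G(y(-5)) - 9837 = 2*I*√11/(-5) - 9837 = 2*I*√11*(-⅕) - 9837 = -2*I*√11/5 - 9837 = -9837 - 2*I*√11/5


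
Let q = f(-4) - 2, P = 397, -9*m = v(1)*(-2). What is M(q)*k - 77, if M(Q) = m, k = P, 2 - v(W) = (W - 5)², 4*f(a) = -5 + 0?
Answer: -11809/9 ≈ -1312.1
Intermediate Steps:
f(a) = -5/4 (f(a) = (-5 + 0)/4 = (¼)*(-5) = -5/4)
v(W) = 2 - (-5 + W)² (v(W) = 2 - (W - 5)² = 2 - (-5 + W)²)
m = -28/9 (m = -(2 - (-5 + 1)²)*(-2)/9 = -(2 - 1*(-4)²)*(-2)/9 = -(2 - 1*16)*(-2)/9 = -(2 - 16)*(-2)/9 = -(-14)*(-2)/9 = -⅑*28 = -28/9 ≈ -3.1111)
q = -13/4 (q = -5/4 - 2 = -13/4 ≈ -3.2500)
k = 397
M(Q) = -28/9
M(q)*k - 77 = -28/9*397 - 77 = -11116/9 - 77 = -11809/9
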